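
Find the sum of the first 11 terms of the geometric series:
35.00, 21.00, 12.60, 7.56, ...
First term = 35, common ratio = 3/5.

Sₙ = a(1 - rⁿ) / (1 - r)
S_11 = 35(1 - (3/5)^11) / (1 - (3/5))
S_11 = 35(1 - (177147/48828125)) / (2/5)
S_11 = 170278423/1953125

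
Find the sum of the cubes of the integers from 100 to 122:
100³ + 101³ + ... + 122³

Use ∑_{k=1}^{n} k³ = [n(n+1)/2]², then subtract the first 99 terms.
∑_{k=1}^{122} k³ = [122×123/2]² = 7503² = 56295009
∑_{k=1}^{99} k³ = [99×100/2]² = 4950² = 24502500
∑_{k=100}^{122} k³ = 56295009 - 24502500 = 31792509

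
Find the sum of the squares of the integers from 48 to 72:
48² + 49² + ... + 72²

Use ∑_{k=1}^{n} k² = n(n+1)(2n+1)/6, then subtract the first 47 terms.
∑_{k=1}^{72} k² = 72×73×145/6 = 127020
∑_{k=1}^{47} k² = 47×48×95/6 = 35720
∑_{k=48}^{72} k² = 127020 - 35720 = 91300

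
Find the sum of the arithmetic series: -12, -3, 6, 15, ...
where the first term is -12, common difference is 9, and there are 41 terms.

Sₙ = n/2 × (first + last)
Last term = a + (n-1)d = -12 + (41-1)×9 = 348
S_41 = 41/2 × (-12 + 348)
S_41 = 41/2 × 336 = 6888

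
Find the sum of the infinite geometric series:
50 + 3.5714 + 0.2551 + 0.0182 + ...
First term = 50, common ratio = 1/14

For |r| < 1, S = a / (1 - r)
S = 50 / (1 - (1/14))
S = 50 / (13/14)
S = 700/13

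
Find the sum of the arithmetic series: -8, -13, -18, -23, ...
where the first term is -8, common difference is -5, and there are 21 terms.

Sₙ = n/2 × (first + last)
Last term = a + (n-1)d = -8 + (21-1)×(-5) = -108
S_21 = 21/2 × (-8 + (-108))
S_21 = 21/2 × (-116) = -1218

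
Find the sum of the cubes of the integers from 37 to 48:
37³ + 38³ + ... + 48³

Use ∑_{k=1}^{n} k³ = [n(n+1)/2]², then subtract the first 36 terms.
∑_{k=1}^{48} k³ = [48×49/2]² = 1176² = 1382976
∑_{k=1}^{36} k³ = [36×37/2]² = 666² = 443556
∑_{k=37}^{48} k³ = 1382976 - 443556 = 939420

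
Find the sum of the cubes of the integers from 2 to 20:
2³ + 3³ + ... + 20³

Use ∑_{k=1}^{n} k³ = [n(n+1)/2]², then subtract the first 1 terms.
∑_{k=1}^{20} k³ = [20×21/2]² = 210² = 44100
∑_{k=1}^{1} k³ = [1×2/2]² = 1² = 1
∑_{k=2}^{20} k³ = 44100 - 1 = 44099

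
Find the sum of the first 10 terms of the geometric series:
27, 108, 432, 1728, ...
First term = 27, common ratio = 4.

Sₙ = a(1 - rⁿ) / (1 - r)
S_10 = 27(1 - 4^10) / (1 - 4)
S_10 = 27(1 - 1048576) / (-3)
S_10 = 9437175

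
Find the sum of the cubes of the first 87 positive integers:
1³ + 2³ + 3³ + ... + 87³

Formula: ∑k³ = [n(n+1)/2]²
= [87×88/2]²
= 3828²
= 14653584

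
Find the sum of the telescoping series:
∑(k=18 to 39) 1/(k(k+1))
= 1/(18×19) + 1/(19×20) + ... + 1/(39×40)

Partial fractions: 1/(k(k+1)) = 1/k - 1/(k+1)
The series telescopes:
= (1/18 - 1/19) + (1/19 - 1/20) + ... + (1/39 - 1/40)
= 1/18 - 1/40
= 11/360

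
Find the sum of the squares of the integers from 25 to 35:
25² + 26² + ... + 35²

Use ∑_{k=1}^{n} k² = n(n+1)(2n+1)/6, then subtract the first 24 terms.
∑_{k=1}^{35} k² = 35×36×71/6 = 14910
∑_{k=1}^{24} k² = 24×25×49/6 = 4900
∑_{k=25}^{35} k² = 14910 - 4900 = 10010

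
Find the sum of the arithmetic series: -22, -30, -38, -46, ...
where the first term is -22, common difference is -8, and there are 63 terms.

Sₙ = n/2 × (first + last)
Last term = a + (n-1)d = -22 + (63-1)×(-8) = -518
S_63 = 63/2 × (-22 + (-518))
S_63 = 63/2 × (-540) = -17010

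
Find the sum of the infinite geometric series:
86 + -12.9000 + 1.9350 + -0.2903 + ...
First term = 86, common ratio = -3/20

For |r| < 1, S = a / (1 - r)
S = 86 / (1 - (-3/20))
S = 86 / (23/20)
S = 1720/23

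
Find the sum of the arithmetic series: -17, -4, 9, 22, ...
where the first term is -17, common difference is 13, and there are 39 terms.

Sₙ = n/2 × (first + last)
Last term = a + (n-1)d = -17 + (39-1)×13 = 477
S_39 = 39/2 × (-17 + 477)
S_39 = 39/2 × 460 = 8970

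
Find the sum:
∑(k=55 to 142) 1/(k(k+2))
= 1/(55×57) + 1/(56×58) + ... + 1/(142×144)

Partial fractions: 1/(k(k+2)) = (1/2)[1/k - 1/(k+2)]
Telescoping leaves the first two and last two terms:
= (1/2)[1/55 + 1/56 - 1/143 - 1/144]
= 15929/1441440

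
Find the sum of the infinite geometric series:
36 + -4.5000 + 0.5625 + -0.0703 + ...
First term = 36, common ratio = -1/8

For |r| < 1, S = a / (1 - r)
S = 36 / (1 - (-1/8))
S = 36 / (9/8)
S = 32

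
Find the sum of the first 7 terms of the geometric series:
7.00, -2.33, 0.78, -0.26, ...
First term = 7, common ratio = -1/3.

Sₙ = a(1 - rⁿ) / (1 - r)
S_7 = 7(1 - (-1/3)^7) / (1 - (-1/3))
S_7 = 7(1 - (-1/2187)) / (4/3)
S_7 = 3829/729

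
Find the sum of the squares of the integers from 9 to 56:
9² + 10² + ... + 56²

Use ∑_{k=1}^{n} k² = n(n+1)(2n+1)/6, then subtract the first 8 terms.
∑_{k=1}^{56} k² = 56×57×113/6 = 60116
∑_{k=1}^{8} k² = 8×9×17/6 = 204
∑_{k=9}^{56} k² = 60116 - 204 = 59912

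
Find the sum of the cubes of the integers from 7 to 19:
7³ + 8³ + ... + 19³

Use ∑_{k=1}^{n} k³ = [n(n+1)/2]², then subtract the first 6 terms.
∑_{k=1}^{19} k³ = [19×20/2]² = 190² = 36100
∑_{k=1}^{6} k³ = [6×7/2]² = 21² = 441
∑_{k=7}^{19} k³ = 36100 - 441 = 35659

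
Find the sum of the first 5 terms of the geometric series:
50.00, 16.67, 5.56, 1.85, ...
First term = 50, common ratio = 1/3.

Sₙ = a(1 - rⁿ) / (1 - r)
S_5 = 50(1 - (1/3)^5) / (1 - (1/3))
S_5 = 50(1 - (1/243)) / (2/3)
S_5 = 6050/81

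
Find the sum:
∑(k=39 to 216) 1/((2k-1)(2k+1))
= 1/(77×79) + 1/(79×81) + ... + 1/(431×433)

Partial fractions: 1/((2k-1)(2k+1)) = (1/2)[1/(2k-1) - 1/(2k+1)]
The series telescopes:
= (1/2)[1/77 - 1/433]
= 178/33341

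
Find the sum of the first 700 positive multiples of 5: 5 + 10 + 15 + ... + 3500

Factor out 5: = 5(1 + 2 + ... + 700) = 5 × n(n+1)/2
= 5 × 700×701/2
= 5 × 245350
= 1226750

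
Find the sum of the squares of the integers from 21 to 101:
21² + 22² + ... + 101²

Use ∑_{k=1}^{n} k² = n(n+1)(2n+1)/6, then subtract the first 20 terms.
∑_{k=1}^{101} k² = 101×102×203/6 = 348551
∑_{k=1}^{20} k² = 20×21×41/6 = 2870
∑_{k=21}^{101} k² = 348551 - 2870 = 345681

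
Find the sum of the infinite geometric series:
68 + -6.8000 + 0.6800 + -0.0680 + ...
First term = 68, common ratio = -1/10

For |r| < 1, S = a / (1 - r)
S = 68 / (1 - (-1/10))
S = 68 / (11/10)
S = 680/11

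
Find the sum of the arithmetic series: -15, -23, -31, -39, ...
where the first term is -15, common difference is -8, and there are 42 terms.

Sₙ = n/2 × (first + last)
Last term = a + (n-1)d = -15 + (42-1)×(-8) = -343
S_42 = 42/2 × (-15 + (-343))
S_42 = 42/2 × (-358) = -7518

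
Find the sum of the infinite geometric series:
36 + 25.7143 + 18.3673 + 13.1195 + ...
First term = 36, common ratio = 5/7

For |r| < 1, S = a / (1 - r)
S = 36 / (1 - (5/7))
S = 36 / (2/7)
S = 126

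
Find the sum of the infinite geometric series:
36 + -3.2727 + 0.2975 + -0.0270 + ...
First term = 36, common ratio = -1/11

For |r| < 1, S = a / (1 - r)
S = 36 / (1 - (-1/11))
S = 36 / (12/11)
S = 33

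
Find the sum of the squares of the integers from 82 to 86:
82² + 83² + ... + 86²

Use ∑_{k=1}^{n} k² = n(n+1)(2n+1)/6, then subtract the first 81 terms.
∑_{k=1}^{86} k² = 86×87×173/6 = 215731
∑_{k=1}^{81} k² = 81×82×163/6 = 180441
∑_{k=82}^{86} k² = 215731 - 180441 = 35290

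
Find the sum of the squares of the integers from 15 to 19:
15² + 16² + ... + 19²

Use ∑_{k=1}^{n} k² = n(n+1)(2n+1)/6, then subtract the first 14 terms.
∑_{k=1}^{19} k² = 19×20×39/6 = 2470
∑_{k=1}^{14} k² = 14×15×29/6 = 1015
∑_{k=15}^{19} k² = 2470 - 1015 = 1455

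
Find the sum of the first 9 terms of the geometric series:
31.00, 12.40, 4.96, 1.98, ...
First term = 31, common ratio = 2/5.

Sₙ = a(1 - rⁿ) / (1 - r)
S_9 = 31(1 - (2/5)^9) / (1 - (2/5))
S_9 = 31(1 - (512/1953125)) / (3/5)
S_9 = 20177001/390625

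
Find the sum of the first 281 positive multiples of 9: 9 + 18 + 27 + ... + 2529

Factor out 9: = 9(1 + 2 + ... + 281) = 9 × n(n+1)/2
= 9 × 281×282/2
= 9 × 39621
= 356589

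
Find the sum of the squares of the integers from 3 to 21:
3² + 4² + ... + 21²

Use ∑_{k=1}^{n} k² = n(n+1)(2n+1)/6, then subtract the first 2 terms.
∑_{k=1}^{21} k² = 21×22×43/6 = 3311
∑_{k=1}^{2} k² = 2×3×5/6 = 5
∑_{k=3}^{21} k² = 3311 - 5 = 3306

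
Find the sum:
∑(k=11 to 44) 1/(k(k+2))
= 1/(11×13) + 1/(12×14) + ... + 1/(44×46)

Partial fractions: 1/(k(k+2)) = (1/2)[1/k - 1/(k+2)]
Telescoping leaves the first two and last two terms:
= (1/2)[1/11 + 1/12 - 1/45 - 1/46]
= 5933/91080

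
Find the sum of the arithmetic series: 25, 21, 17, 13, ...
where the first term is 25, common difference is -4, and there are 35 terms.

Sₙ = n/2 × (first + last)
Last term = a + (n-1)d = 25 + (35-1)×(-4) = -111
S_35 = 35/2 × (25 + (-111))
S_35 = 35/2 × (-86) = -1505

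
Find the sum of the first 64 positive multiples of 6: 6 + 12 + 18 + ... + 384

Factor out 6: = 6(1 + 2 + ... + 64) = 6 × n(n+1)/2
= 6 × 64×65/2
= 6 × 2080
= 12480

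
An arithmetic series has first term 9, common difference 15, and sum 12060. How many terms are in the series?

Using S = n/2 × [2a + (n-1)d]
12060 = n/2 × [2(9) + (n-1)(15)]
12060 = n/2 × [18 + 15n - 15]
24120 = n × [3 + 15n]
15n² + (3)n - 24120 = 0
Discriminant: Δ = (3)² - 4(15)(-24120) = 9 + 1447200 = 1447209
√Δ = 1203
n = [-(3) + √Δ] / (2·15) = (-3 + 1203) / 30 = 1200 / 30 = 40
(The negative root is discarded since n must be a positive integer.)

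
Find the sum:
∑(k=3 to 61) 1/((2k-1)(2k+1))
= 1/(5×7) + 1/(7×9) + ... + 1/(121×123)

Partial fractions: 1/((2k-1)(2k+1)) = (1/2)[1/(2k-1) - 1/(2k+1)]
The series telescopes:
= (1/2)[1/5 - 1/123]
= 59/615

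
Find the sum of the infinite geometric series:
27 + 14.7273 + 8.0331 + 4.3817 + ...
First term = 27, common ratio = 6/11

For |r| < 1, S = a / (1 - r)
S = 27 / (1 - (6/11))
S = 27 / (5/11)
S = 297/5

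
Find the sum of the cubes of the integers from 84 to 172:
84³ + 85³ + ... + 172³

Use ∑_{k=1}^{n} k³ = [n(n+1)/2]², then subtract the first 83 terms.
∑_{k=1}^{172} k³ = [172×173/2]² = 14878² = 221354884
∑_{k=1}^{83} k³ = [83×84/2]² = 3486² = 12152196
∑_{k=84}^{172} k³ = 221354884 - 12152196 = 209202688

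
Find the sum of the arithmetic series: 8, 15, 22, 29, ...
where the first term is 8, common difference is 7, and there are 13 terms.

Sₙ = n/2 × (first + last)
Last term = a + (n-1)d = 8 + (13-1)×7 = 92
S_13 = 13/2 × (8 + 92)
S_13 = 13/2 × 100 = 650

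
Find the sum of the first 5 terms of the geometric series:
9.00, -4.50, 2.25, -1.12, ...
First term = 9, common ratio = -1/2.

Sₙ = a(1 - rⁿ) / (1 - r)
S_5 = 9(1 - (-1/2)^5) / (1 - (-1/2))
S_5 = 9(1 - (-1/32)) / (3/2)
S_5 = 99/16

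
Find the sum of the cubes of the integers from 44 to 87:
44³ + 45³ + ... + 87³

Use ∑_{k=1}^{n} k³ = [n(n+1)/2]², then subtract the first 43 terms.
∑_{k=1}^{87} k³ = [87×88/2]² = 3828² = 14653584
∑_{k=1}^{43} k³ = [43×44/2]² = 946² = 894916
∑_{k=44}^{87} k³ = 14653584 - 894916 = 13758668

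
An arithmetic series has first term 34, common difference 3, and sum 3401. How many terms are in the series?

Using S = n/2 × [2a + (n-1)d]
3401 = n/2 × [2(34) + (n-1)(3)]
3401 = n/2 × [68 + 3n - 3]
6802 = n × [65 + 3n]
3n² + (65)n - 6802 = 0
Discriminant: Δ = (65)² - 4(3)(-6802) = 4225 + 81624 = 85849
√Δ = 293
n = [-(65) + √Δ] / (2·3) = (-65 + 293) / 6 = 228 / 6 = 38
(The negative root is discarded since n must be a positive integer.)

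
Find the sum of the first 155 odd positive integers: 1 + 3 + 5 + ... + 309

Sum of first n odd numbers = n²
= 155²
= 24025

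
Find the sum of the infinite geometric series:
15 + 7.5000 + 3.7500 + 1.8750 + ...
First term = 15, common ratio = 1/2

For |r| < 1, S = a / (1 - r)
S = 15 / (1 - (1/2))
S = 15 / (1/2)
S = 30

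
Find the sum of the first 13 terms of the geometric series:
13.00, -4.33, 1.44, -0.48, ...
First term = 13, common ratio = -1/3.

Sₙ = a(1 - rⁿ) / (1 - r)
S_13 = 13(1 - (-1/3)^13) / (1 - (-1/3))
S_13 = 13(1 - (-1/1594323)) / (4/3)
S_13 = 5181553/531441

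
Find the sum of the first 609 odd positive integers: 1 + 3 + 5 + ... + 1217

Sum of first n odd numbers = n²
= 609²
= 370881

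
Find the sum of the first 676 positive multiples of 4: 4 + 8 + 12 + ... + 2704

Factor out 4: = 4(1 + 2 + ... + 676) = 4 × n(n+1)/2
= 4 × 676×677/2
= 4 × 228826
= 915304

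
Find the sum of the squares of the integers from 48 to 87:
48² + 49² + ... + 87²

Use ∑_{k=1}^{n} k² = n(n+1)(2n+1)/6, then subtract the first 47 terms.
∑_{k=1}^{87} k² = 87×88×175/6 = 223300
∑_{k=1}^{47} k² = 47×48×95/6 = 35720
∑_{k=48}^{87} k² = 223300 - 35720 = 187580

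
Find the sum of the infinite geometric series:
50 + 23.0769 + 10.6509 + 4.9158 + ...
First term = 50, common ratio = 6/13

For |r| < 1, S = a / (1 - r)
S = 50 / (1 - (6/13))
S = 50 / (7/13)
S = 650/7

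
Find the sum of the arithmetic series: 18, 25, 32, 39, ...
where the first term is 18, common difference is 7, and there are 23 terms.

Sₙ = n/2 × (first + last)
Last term = a + (n-1)d = 18 + (23-1)×7 = 172
S_23 = 23/2 × (18 + 172)
S_23 = 23/2 × 190 = 2185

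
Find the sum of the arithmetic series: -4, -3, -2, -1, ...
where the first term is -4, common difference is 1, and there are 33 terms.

Sₙ = n/2 × (first + last)
Last term = a + (n-1)d = -4 + (33-1)×1 = 28
S_33 = 33/2 × (-4 + 28)
S_33 = 33/2 × 24 = 396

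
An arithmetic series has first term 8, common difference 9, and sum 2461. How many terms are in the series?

Using S = n/2 × [2a + (n-1)d]
2461 = n/2 × [2(8) + (n-1)(9)]
2461 = n/2 × [16 + 9n - 9]
4922 = n × [7 + 9n]
9n² + (7)n - 4922 = 0
Discriminant: Δ = (7)² - 4(9)(-4922) = 49 + 177192 = 177241
√Δ = 421
n = [-(7) + √Δ] / (2·9) = (-7 + 421) / 18 = 414 / 18 = 23
(The negative root is discarded since n must be a positive integer.)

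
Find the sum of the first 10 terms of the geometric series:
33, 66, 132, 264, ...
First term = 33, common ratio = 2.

Sₙ = a(1 - rⁿ) / (1 - r)
S_10 = 33(1 - 2^10) / (1 - 2)
S_10 = 33(1 - 1024) / (-1)
S_10 = 33759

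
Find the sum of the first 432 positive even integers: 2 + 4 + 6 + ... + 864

Sum of first n even numbers = n(n+1)
= 432×433
= 187056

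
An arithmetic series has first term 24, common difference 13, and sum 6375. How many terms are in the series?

Using S = n/2 × [2a + (n-1)d]
6375 = n/2 × [2(24) + (n-1)(13)]
6375 = n/2 × [48 + 13n - 13]
12750 = n × [35 + 13n]
13n² + (35)n - 12750 = 0
Discriminant: Δ = (35)² - 4(13)(-12750) = 1225 + 663000 = 664225
√Δ = 815
n = [-(35) + √Δ] / (2·13) = (-35 + 815) / 26 = 780 / 26 = 30
(The negative root is discarded since n must be a positive integer.)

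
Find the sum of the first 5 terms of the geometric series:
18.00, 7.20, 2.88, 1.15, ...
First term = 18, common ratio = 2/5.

Sₙ = a(1 - rⁿ) / (1 - r)
S_5 = 18(1 - (2/5)^5) / (1 - (2/5))
S_5 = 18(1 - (32/3125)) / (3/5)
S_5 = 18558/625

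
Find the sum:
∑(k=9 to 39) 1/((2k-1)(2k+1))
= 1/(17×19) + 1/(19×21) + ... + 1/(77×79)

Partial fractions: 1/((2k-1)(2k+1)) = (1/2)[1/(2k-1) - 1/(2k+1)]
The series telescopes:
= (1/2)[1/17 - 1/79]
= 31/1343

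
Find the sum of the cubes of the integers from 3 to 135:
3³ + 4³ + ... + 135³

Use ∑_{k=1}^{n} k³ = [n(n+1)/2]², then subtract the first 2 terms.
∑_{k=1}^{135} k³ = [135×136/2]² = 9180² = 84272400
∑_{k=1}^{2} k³ = [2×3/2]² = 3² = 9
∑_{k=3}^{135} k³ = 84272400 - 9 = 84272391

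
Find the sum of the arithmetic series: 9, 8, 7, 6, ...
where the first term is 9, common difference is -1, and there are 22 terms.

Sₙ = n/2 × (first + last)
Last term = a + (n-1)d = 9 + (22-1)×(-1) = -12
S_22 = 22/2 × (9 + (-12))
S_22 = 22/2 × (-3) = -33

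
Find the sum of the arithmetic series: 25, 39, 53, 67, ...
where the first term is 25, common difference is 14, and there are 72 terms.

Sₙ = n/2 × (first + last)
Last term = a + (n-1)d = 25 + (72-1)×14 = 1019
S_72 = 72/2 × (25 + 1019)
S_72 = 72/2 × 1044 = 37584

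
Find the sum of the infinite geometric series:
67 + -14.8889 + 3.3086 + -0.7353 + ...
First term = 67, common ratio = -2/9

For |r| < 1, S = a / (1 - r)
S = 67 / (1 - (-2/9))
S = 67 / (11/9)
S = 603/11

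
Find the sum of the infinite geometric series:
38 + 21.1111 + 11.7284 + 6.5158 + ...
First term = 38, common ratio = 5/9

For |r| < 1, S = a / (1 - r)
S = 38 / (1 - (5/9))
S = 38 / (4/9)
S = 171/2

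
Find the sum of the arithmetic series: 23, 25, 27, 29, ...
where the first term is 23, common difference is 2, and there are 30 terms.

Sₙ = n/2 × (first + last)
Last term = a + (n-1)d = 23 + (30-1)×2 = 81
S_30 = 30/2 × (23 + 81)
S_30 = 30/2 × 104 = 1560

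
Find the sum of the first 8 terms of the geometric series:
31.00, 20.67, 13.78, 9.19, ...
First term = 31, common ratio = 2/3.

Sₙ = a(1 - rⁿ) / (1 - r)
S_8 = 31(1 - (2/3)^8) / (1 - (2/3))
S_8 = 31(1 - (256/6561)) / (1/3)
S_8 = 195455/2187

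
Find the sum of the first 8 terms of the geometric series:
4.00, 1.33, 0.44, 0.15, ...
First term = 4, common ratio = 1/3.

Sₙ = a(1 - rⁿ) / (1 - r)
S_8 = 4(1 - (1/3)^8) / (1 - (1/3))
S_8 = 4(1 - (1/6561)) / (2/3)
S_8 = 13120/2187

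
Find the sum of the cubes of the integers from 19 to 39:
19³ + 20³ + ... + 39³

Use ∑_{k=1}^{n} k³ = [n(n+1)/2]², then subtract the first 18 terms.
∑_{k=1}^{39} k³ = [39×40/2]² = 780² = 608400
∑_{k=1}^{18} k³ = [18×19/2]² = 171² = 29241
∑_{k=19}^{39} k³ = 608400 - 29241 = 579159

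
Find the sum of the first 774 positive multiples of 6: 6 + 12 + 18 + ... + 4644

Factor out 6: = 6(1 + 2 + ... + 774) = 6 × n(n+1)/2
= 6 × 774×775/2
= 6 × 299925
= 1799550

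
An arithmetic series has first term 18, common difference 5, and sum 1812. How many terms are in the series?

Using S = n/2 × [2a + (n-1)d]
1812 = n/2 × [2(18) + (n-1)(5)]
1812 = n/2 × [36 + 5n - 5]
3624 = n × [31 + 5n]
5n² + (31)n - 3624 = 0
Discriminant: Δ = (31)² - 4(5)(-3624) = 961 + 72480 = 73441
√Δ = 271
n = [-(31) + √Δ] / (2·5) = (-31 + 271) / 10 = 240 / 10 = 24
(The negative root is discarded since n must be a positive integer.)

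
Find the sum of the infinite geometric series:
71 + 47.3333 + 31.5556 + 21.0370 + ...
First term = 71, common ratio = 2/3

For |r| < 1, S = a / (1 - r)
S = 71 / (1 - (2/3))
S = 71 / (1/3)
S = 213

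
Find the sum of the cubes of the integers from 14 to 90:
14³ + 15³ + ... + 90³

Use ∑_{k=1}^{n} k³ = [n(n+1)/2]², then subtract the first 13 terms.
∑_{k=1}^{90} k³ = [90×91/2]² = 4095² = 16769025
∑_{k=1}^{13} k³ = [13×14/2]² = 91² = 8281
∑_{k=14}^{90} k³ = 16769025 - 8281 = 16760744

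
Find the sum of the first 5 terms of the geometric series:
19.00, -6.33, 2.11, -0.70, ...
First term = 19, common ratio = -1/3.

Sₙ = a(1 - rⁿ) / (1 - r)
S_5 = 19(1 - (-1/3)^5) / (1 - (-1/3))
S_5 = 19(1 - (-1/243)) / (4/3)
S_5 = 1159/81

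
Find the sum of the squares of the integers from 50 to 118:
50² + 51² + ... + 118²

Use ∑_{k=1}^{n} k² = n(n+1)(2n+1)/6, then subtract the first 49 terms.
∑_{k=1}^{118} k² = 118×119×237/6 = 554659
∑_{k=1}^{49} k² = 49×50×99/6 = 40425
∑_{k=50}^{118} k² = 554659 - 40425 = 514234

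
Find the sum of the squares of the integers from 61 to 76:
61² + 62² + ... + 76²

Use ∑_{k=1}^{n} k² = n(n+1)(2n+1)/6, then subtract the first 60 terms.
∑_{k=1}^{76} k² = 76×77×153/6 = 149226
∑_{k=1}^{60} k² = 60×61×121/6 = 73810
∑_{k=61}^{76} k² = 149226 - 73810 = 75416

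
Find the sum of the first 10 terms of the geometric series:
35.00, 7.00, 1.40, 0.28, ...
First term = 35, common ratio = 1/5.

Sₙ = a(1 - rⁿ) / (1 - r)
S_10 = 35(1 - (1/5)^10) / (1 - (1/5))
S_10 = 35(1 - (1/9765625)) / (4/5)
S_10 = 17089842/390625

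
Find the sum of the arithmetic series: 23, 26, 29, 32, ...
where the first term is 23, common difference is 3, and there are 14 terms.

Sₙ = n/2 × (first + last)
Last term = a + (n-1)d = 23 + (14-1)×3 = 62
S_14 = 14/2 × (23 + 62)
S_14 = 14/2 × 85 = 595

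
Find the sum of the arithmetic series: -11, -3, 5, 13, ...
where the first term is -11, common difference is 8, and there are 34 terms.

Sₙ = n/2 × (first + last)
Last term = a + (n-1)d = -11 + (34-1)×8 = 253
S_34 = 34/2 × (-11 + 253)
S_34 = 34/2 × 242 = 4114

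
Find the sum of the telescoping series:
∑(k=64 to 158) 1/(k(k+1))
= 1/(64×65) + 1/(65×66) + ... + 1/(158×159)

Partial fractions: 1/(k(k+1)) = 1/k - 1/(k+1)
The series telescopes:
= (1/64 - 1/65) + (1/65 - 1/66) + ... + (1/158 - 1/159)
= 1/64 - 1/159
= 95/10176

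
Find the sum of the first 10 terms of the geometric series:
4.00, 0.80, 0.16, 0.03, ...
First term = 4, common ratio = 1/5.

Sₙ = a(1 - rⁿ) / (1 - r)
S_10 = 4(1 - (1/5)^10) / (1 - (1/5))
S_10 = 4(1 - (1/9765625)) / (4/5)
S_10 = 9765624/1953125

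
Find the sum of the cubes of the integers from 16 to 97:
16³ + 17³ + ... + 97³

Use ∑_{k=1}^{n} k³ = [n(n+1)/2]², then subtract the first 15 terms.
∑_{k=1}^{97} k³ = [97×98/2]² = 4753² = 22591009
∑_{k=1}^{15} k³ = [15×16/2]² = 120² = 14400
∑_{k=16}^{97} k³ = 22591009 - 14400 = 22576609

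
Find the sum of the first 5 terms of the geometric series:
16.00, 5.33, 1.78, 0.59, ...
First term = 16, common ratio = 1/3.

Sₙ = a(1 - rⁿ) / (1 - r)
S_5 = 16(1 - (1/3)^5) / (1 - (1/3))
S_5 = 16(1 - (1/243)) / (2/3)
S_5 = 1936/81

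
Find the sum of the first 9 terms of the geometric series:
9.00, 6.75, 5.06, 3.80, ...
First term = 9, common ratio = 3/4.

Sₙ = a(1 - rⁿ) / (1 - r)
S_9 = 9(1 - (3/4)^9) / (1 - (3/4))
S_9 = 9(1 - (19683/262144)) / (1/4)
S_9 = 2182149/65536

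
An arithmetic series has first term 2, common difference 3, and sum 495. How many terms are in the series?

Using S = n/2 × [2a + (n-1)d]
495 = n/2 × [2(2) + (n-1)(3)]
495 = n/2 × [4 + 3n - 3]
990 = n × [1 + 3n]
3n² + (1)n - 990 = 0
Discriminant: Δ = (1)² - 4(3)(-990) = 1 + 11880 = 11881
√Δ = 109
n = [-(1) + √Δ] / (2·3) = (-1 + 109) / 6 = 108 / 6 = 18
(The negative root is discarded since n must be a positive integer.)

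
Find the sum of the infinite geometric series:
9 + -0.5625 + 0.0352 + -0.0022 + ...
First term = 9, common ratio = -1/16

For |r| < 1, S = a / (1 - r)
S = 9 / (1 - (-1/16))
S = 9 / (17/16)
S = 144/17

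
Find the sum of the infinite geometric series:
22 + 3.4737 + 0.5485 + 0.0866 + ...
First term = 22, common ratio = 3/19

For |r| < 1, S = a / (1 - r)
S = 22 / (1 - (3/19))
S = 22 / (16/19)
S = 209/8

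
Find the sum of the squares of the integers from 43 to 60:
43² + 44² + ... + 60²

Use ∑_{k=1}^{n} k² = n(n+1)(2n+1)/6, then subtract the first 42 terms.
∑_{k=1}^{60} k² = 60×61×121/6 = 73810
∑_{k=1}^{42} k² = 42×43×85/6 = 25585
∑_{k=43}^{60} k² = 73810 - 25585 = 48225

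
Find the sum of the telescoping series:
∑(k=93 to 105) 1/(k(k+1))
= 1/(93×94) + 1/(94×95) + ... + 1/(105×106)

Partial fractions: 1/(k(k+1)) = 1/k - 1/(k+1)
The series telescopes:
= (1/93 - 1/94) + (1/94 - 1/95) + ... + (1/105 - 1/106)
= 1/93 - 1/106
= 13/9858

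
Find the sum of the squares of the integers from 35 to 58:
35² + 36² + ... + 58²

Use ∑_{k=1}^{n} k² = n(n+1)(2n+1)/6, then subtract the first 34 terms.
∑_{k=1}^{58} k² = 58×59×117/6 = 66729
∑_{k=1}^{34} k² = 34×35×69/6 = 13685
∑_{k=35}^{58} k² = 66729 - 13685 = 53044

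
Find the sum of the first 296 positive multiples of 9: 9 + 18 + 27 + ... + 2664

Factor out 9: = 9(1 + 2 + ... + 296) = 9 × n(n+1)/2
= 9 × 296×297/2
= 9 × 43956
= 395604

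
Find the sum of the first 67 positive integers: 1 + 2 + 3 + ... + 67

Formula: ∑k = n(n+1)/2
= 67×68/2
= 4556/2
= 2278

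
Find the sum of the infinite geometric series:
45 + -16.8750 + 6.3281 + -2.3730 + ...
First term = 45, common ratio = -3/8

For |r| < 1, S = a / (1 - r)
S = 45 / (1 - (-3/8))
S = 45 / (11/8)
S = 360/11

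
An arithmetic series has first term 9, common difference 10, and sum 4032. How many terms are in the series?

Using S = n/2 × [2a + (n-1)d]
4032 = n/2 × [2(9) + (n-1)(10)]
4032 = n/2 × [18 + 10n - 10]
8064 = n × [8 + 10n]
10n² + (8)n - 8064 = 0
Discriminant: Δ = (8)² - 4(10)(-8064) = 64 + 322560 = 322624
√Δ = 568
n = [-(8) + √Δ] / (2·10) = (-8 + 568) / 20 = 560 / 20 = 28
(The negative root is discarded since n must be a positive integer.)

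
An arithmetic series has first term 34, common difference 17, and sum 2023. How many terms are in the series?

Using S = n/2 × [2a + (n-1)d]
2023 = n/2 × [2(34) + (n-1)(17)]
2023 = n/2 × [68 + 17n - 17]
4046 = n × [51 + 17n]
17n² + (51)n - 4046 = 0
Discriminant: Δ = (51)² - 4(17)(-4046) = 2601 + 275128 = 277729
√Δ = 527
n = [-(51) + √Δ] / (2·17) = (-51 + 527) / 34 = 476 / 34 = 14
(The negative root is discarded since n must be a positive integer.)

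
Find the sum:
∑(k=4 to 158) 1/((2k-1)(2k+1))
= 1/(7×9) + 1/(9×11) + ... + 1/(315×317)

Partial fractions: 1/((2k-1)(2k+1)) = (1/2)[1/(2k-1) - 1/(2k+1)]
The series telescopes:
= (1/2)[1/7 - 1/317]
= 155/2219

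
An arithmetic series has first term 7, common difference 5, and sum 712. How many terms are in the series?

Using S = n/2 × [2a + (n-1)d]
712 = n/2 × [2(7) + (n-1)(5)]
712 = n/2 × [14 + 5n - 5]
1424 = n × [9 + 5n]
5n² + (9)n - 1424 = 0
Discriminant: Δ = (9)² - 4(5)(-1424) = 81 + 28480 = 28561
√Δ = 169
n = [-(9) + √Δ] / (2·5) = (-9 + 169) / 10 = 160 / 10 = 16
(The negative root is discarded since n must be a positive integer.)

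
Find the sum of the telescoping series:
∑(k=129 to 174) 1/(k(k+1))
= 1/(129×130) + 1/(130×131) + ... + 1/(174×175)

Partial fractions: 1/(k(k+1)) = 1/k - 1/(k+1)
The series telescopes:
= (1/129 - 1/130) + (1/130 - 1/131) + ... + (1/174 - 1/175)
= 1/129 - 1/175
= 46/22575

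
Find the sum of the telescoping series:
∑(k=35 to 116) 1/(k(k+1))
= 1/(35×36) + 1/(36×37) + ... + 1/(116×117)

Partial fractions: 1/(k(k+1)) = 1/k - 1/(k+1)
The series telescopes:
= (1/35 - 1/36) + (1/36 - 1/37) + ... + (1/116 - 1/117)
= 1/35 - 1/117
= 82/4095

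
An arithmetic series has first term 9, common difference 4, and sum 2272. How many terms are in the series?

Using S = n/2 × [2a + (n-1)d]
2272 = n/2 × [2(9) + (n-1)(4)]
2272 = n/2 × [18 + 4n - 4]
4544 = n × [14 + 4n]
4n² + (14)n - 4544 = 0
Discriminant: Δ = (14)² - 4(4)(-4544) = 196 + 72704 = 72900
√Δ = 270
n = [-(14) + √Δ] / (2·4) = (-14 + 270) / 8 = 256 / 8 = 32
(The negative root is discarded since n must be a positive integer.)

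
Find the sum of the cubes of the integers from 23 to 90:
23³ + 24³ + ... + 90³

Use ∑_{k=1}^{n} k³ = [n(n+1)/2]², then subtract the first 22 terms.
∑_{k=1}^{90} k³ = [90×91/2]² = 4095² = 16769025
∑_{k=1}^{22} k³ = [22×23/2]² = 253² = 64009
∑_{k=23}^{90} k³ = 16769025 - 64009 = 16705016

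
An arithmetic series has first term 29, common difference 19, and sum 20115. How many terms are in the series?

Using S = n/2 × [2a + (n-1)d]
20115 = n/2 × [2(29) + (n-1)(19)]
20115 = n/2 × [58 + 19n - 19]
40230 = n × [39 + 19n]
19n² + (39)n - 40230 = 0
Discriminant: Δ = (39)² - 4(19)(-40230) = 1521 + 3057480 = 3059001
√Δ = 1749
n = [-(39) + √Δ] / (2·19) = (-39 + 1749) / 38 = 1710 / 38 = 45
(The negative root is discarded since n must be a positive integer.)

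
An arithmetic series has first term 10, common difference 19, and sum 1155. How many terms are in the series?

Using S = n/2 × [2a + (n-1)d]
1155 = n/2 × [2(10) + (n-1)(19)]
1155 = n/2 × [20 + 19n - 19]
2310 = n × [1 + 19n]
19n² + (1)n - 2310 = 0
Discriminant: Δ = (1)² - 4(19)(-2310) = 1 + 175560 = 175561
√Δ = 419
n = [-(1) + √Δ] / (2·19) = (-1 + 419) / 38 = 418 / 38 = 11
(The negative root is discarded since n must be a positive integer.)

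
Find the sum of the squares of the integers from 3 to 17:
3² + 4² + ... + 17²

Use ∑_{k=1}^{n} k² = n(n+1)(2n+1)/6, then subtract the first 2 terms.
∑_{k=1}^{17} k² = 17×18×35/6 = 1785
∑_{k=1}^{2} k² = 2×3×5/6 = 5
∑_{k=3}^{17} k² = 1785 - 5 = 1780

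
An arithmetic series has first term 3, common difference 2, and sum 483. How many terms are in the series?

Using S = n/2 × [2a + (n-1)d]
483 = n/2 × [2(3) + (n-1)(2)]
483 = n/2 × [6 + 2n - 2]
966 = n × [4 + 2n]
2n² + (4)n - 966 = 0
Discriminant: Δ = (4)² - 4(2)(-966) = 16 + 7728 = 7744
√Δ = 88
n = [-(4) + √Δ] / (2·2) = (-4 + 88) / 4 = 84 / 4 = 21
(The negative root is discarded since n must be a positive integer.)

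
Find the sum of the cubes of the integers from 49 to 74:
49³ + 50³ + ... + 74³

Use ∑_{k=1}^{n} k³ = [n(n+1)/2]², then subtract the first 48 terms.
∑_{k=1}^{74} k³ = [74×75/2]² = 2775² = 7700625
∑_{k=1}^{48} k³ = [48×49/2]² = 1176² = 1382976
∑_{k=49}^{74} k³ = 7700625 - 1382976 = 6317649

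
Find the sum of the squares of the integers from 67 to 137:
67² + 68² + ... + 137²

Use ∑_{k=1}^{n} k² = n(n+1)(2n+1)/6, then subtract the first 66 terms.
∑_{k=1}^{137} k² = 137×138×275/6 = 866525
∑_{k=1}^{66} k² = 66×67×133/6 = 98021
∑_{k=67}^{137} k² = 866525 - 98021 = 768504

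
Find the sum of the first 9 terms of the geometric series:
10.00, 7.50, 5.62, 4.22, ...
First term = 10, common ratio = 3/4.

Sₙ = a(1 - rⁿ) / (1 - r)
S_9 = 10(1 - (3/4)^9) / (1 - (3/4))
S_9 = 10(1 - (19683/262144)) / (1/4)
S_9 = 1212305/32768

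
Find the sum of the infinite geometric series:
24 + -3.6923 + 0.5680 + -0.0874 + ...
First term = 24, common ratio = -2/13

For |r| < 1, S = a / (1 - r)
S = 24 / (1 - (-2/13))
S = 24 / (15/13)
S = 104/5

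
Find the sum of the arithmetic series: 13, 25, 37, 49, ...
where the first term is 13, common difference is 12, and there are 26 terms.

Sₙ = n/2 × (first + last)
Last term = a + (n-1)d = 13 + (26-1)×12 = 313
S_26 = 26/2 × (13 + 313)
S_26 = 26/2 × 326 = 4238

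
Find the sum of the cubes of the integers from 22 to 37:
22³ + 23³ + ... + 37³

Use ∑_{k=1}^{n} k³ = [n(n+1)/2]², then subtract the first 21 terms.
∑_{k=1}^{37} k³ = [37×38/2]² = 703² = 494209
∑_{k=1}^{21} k³ = [21×22/2]² = 231² = 53361
∑_{k=22}^{37} k³ = 494209 - 53361 = 440848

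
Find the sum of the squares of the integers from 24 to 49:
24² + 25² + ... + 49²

Use ∑_{k=1}^{n} k² = n(n+1)(2n+1)/6, then subtract the first 23 terms.
∑_{k=1}^{49} k² = 49×50×99/6 = 40425
∑_{k=1}^{23} k² = 23×24×47/6 = 4324
∑_{k=24}^{49} k² = 40425 - 4324 = 36101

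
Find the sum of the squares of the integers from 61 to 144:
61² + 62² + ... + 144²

Use ∑_{k=1}^{n} k² = n(n+1)(2n+1)/6, then subtract the first 60 terms.
∑_{k=1}^{144} k² = 144×145×289/6 = 1005720
∑_{k=1}^{60} k² = 60×61×121/6 = 73810
∑_{k=61}^{144} k² = 1005720 - 73810 = 931910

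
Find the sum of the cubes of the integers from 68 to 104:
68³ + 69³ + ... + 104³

Use ∑_{k=1}^{n} k³ = [n(n+1)/2]², then subtract the first 67 terms.
∑_{k=1}^{104} k³ = [104×105/2]² = 5460² = 29811600
∑_{k=1}^{67} k³ = [67×68/2]² = 2278² = 5189284
∑_{k=68}^{104} k³ = 29811600 - 5189284 = 24622316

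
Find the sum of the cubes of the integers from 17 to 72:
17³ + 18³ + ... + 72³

Use ∑_{k=1}^{n} k³ = [n(n+1)/2]², then subtract the first 16 terms.
∑_{k=1}^{72} k³ = [72×73/2]² = 2628² = 6906384
∑_{k=1}^{16} k³ = [16×17/2]² = 136² = 18496
∑_{k=17}^{72} k³ = 6906384 - 18496 = 6887888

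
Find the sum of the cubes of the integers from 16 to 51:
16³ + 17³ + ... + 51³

Use ∑_{k=1}^{n} k³ = [n(n+1)/2]², then subtract the first 15 terms.
∑_{k=1}^{51} k³ = [51×52/2]² = 1326² = 1758276
∑_{k=1}^{15} k³ = [15×16/2]² = 120² = 14400
∑_{k=16}^{51} k³ = 1758276 - 14400 = 1743876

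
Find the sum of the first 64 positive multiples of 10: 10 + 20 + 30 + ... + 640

Factor out 10: = 10(1 + 2 + ... + 64) = 10 × n(n+1)/2
= 10 × 64×65/2
= 10 × 2080
= 20800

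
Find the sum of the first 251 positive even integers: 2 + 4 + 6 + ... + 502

Sum of first n even numbers = n(n+1)
= 251×252
= 63252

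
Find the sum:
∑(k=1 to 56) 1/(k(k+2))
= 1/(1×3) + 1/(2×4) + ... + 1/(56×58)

Partial fractions: 1/(k(k+2)) = (1/2)[1/k - 1/(k+2)]
Telescoping leaves the first two and last two terms:
= (1/2)[1/1 + 1/2 - 1/57 - 1/58]
= 1211/1653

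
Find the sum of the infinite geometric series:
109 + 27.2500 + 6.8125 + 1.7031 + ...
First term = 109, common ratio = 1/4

For |r| < 1, S = a / (1 - r)
S = 109 / (1 - (1/4))
S = 109 / (3/4)
S = 436/3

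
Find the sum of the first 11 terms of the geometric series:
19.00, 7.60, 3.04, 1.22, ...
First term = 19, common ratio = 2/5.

Sₙ = a(1 - rⁿ) / (1 - r)
S_11 = 19(1 - (2/5)^11) / (1 - (2/5))
S_11 = 19(1 - (2048/48828125)) / (3/5)
S_11 = 309231821/9765625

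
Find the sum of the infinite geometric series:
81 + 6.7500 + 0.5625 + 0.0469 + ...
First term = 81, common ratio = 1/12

For |r| < 1, S = a / (1 - r)
S = 81 / (1 - (1/12))
S = 81 / (11/12)
S = 972/11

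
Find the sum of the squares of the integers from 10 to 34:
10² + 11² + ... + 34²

Use ∑_{k=1}^{n} k² = n(n+1)(2n+1)/6, then subtract the first 9 terms.
∑_{k=1}^{34} k² = 34×35×69/6 = 13685
∑_{k=1}^{9} k² = 9×10×19/6 = 285
∑_{k=10}^{34} k² = 13685 - 285 = 13400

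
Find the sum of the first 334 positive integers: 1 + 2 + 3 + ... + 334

Formula: ∑k = n(n+1)/2
= 334×335/2
= 111890/2
= 55945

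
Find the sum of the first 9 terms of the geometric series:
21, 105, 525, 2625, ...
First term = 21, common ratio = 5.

Sₙ = a(1 - rⁿ) / (1 - r)
S_9 = 21(1 - 5^9) / (1 - 5)
S_9 = 21(1 - 1953125) / (-4)
S_9 = 10253901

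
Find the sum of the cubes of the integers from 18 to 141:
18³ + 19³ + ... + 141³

Use ∑_{k=1}^{n} k³ = [n(n+1)/2]², then subtract the first 17 terms.
∑_{k=1}^{141} k³ = [141×142/2]² = 10011² = 100220121
∑_{k=1}^{17} k³ = [17×18/2]² = 153² = 23409
∑_{k=18}^{141} k³ = 100220121 - 23409 = 100196712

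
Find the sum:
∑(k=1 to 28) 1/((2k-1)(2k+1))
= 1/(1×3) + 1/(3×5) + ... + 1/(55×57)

Partial fractions: 1/((2k-1)(2k+1)) = (1/2)[1/(2k-1) - 1/(2k+1)]
The series telescopes:
= (1/2)[1/1 - 1/57]
= 28/57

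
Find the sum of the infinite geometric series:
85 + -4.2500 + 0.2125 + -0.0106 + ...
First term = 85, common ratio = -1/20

For |r| < 1, S = a / (1 - r)
S = 85 / (1 - (-1/20))
S = 85 / (21/20)
S = 1700/21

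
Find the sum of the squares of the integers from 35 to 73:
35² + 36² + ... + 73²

Use ∑_{k=1}^{n} k² = n(n+1)(2n+1)/6, then subtract the first 34 terms.
∑_{k=1}^{73} k² = 73×74×147/6 = 132349
∑_{k=1}^{34} k² = 34×35×69/6 = 13685
∑_{k=35}^{73} k² = 132349 - 13685 = 118664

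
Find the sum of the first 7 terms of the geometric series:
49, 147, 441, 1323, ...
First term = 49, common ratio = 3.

Sₙ = a(1 - rⁿ) / (1 - r)
S_7 = 49(1 - 3^7) / (1 - 3)
S_7 = 49(1 - 2187) / (-2)
S_7 = 53557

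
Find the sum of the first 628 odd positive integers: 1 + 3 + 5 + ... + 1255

Sum of first n odd numbers = n²
= 628²
= 394384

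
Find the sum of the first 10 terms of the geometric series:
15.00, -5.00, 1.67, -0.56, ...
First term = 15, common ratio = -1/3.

Sₙ = a(1 - rⁿ) / (1 - r)
S_10 = 15(1 - (-1/3)^10) / (1 - (-1/3))
S_10 = 15(1 - (1/59049)) / (4/3)
S_10 = 73810/6561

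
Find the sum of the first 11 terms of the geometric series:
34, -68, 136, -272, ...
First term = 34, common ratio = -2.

Sₙ = a(1 - rⁿ) / (1 - r)
S_11 = 34(1 - (-2)^11) / (1 - (-2))
S_11 = 34(1 - (-2048)) / (3)
S_11 = 23222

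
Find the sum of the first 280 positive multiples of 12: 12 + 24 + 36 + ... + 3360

Factor out 12: = 12(1 + 2 + ... + 280) = 12 × n(n+1)/2
= 12 × 280×281/2
= 12 × 39340
= 472080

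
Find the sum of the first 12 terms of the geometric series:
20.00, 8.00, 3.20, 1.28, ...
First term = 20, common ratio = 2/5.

Sₙ = a(1 - rⁿ) / (1 - r)
S_12 = 20(1 - (2/5)^12) / (1 - (2/5))
S_12 = 20(1 - (4096/244140625)) / (3/5)
S_12 = 325515372/9765625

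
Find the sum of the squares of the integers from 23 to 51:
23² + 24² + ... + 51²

Use ∑_{k=1}^{n} k² = n(n+1)(2n+1)/6, then subtract the first 22 terms.
∑_{k=1}^{51} k² = 51×52×103/6 = 45526
∑_{k=1}^{22} k² = 22×23×45/6 = 3795
∑_{k=23}^{51} k² = 45526 - 3795 = 41731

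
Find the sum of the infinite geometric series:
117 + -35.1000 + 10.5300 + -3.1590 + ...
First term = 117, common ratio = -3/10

For |r| < 1, S = a / (1 - r)
S = 117 / (1 - (-3/10))
S = 117 / (13/10)
S = 90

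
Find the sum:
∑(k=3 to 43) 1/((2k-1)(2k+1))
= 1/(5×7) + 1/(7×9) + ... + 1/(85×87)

Partial fractions: 1/((2k-1)(2k+1)) = (1/2)[1/(2k-1) - 1/(2k+1)]
The series telescopes:
= (1/2)[1/5 - 1/87]
= 41/435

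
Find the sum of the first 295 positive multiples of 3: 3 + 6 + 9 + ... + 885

Factor out 3: = 3(1 + 2 + ... + 295) = 3 × n(n+1)/2
= 3 × 295×296/2
= 3 × 43660
= 130980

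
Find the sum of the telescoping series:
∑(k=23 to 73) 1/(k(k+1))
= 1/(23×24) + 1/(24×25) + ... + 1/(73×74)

Partial fractions: 1/(k(k+1)) = 1/k - 1/(k+1)
The series telescopes:
= (1/23 - 1/24) + (1/24 - 1/25) + ... + (1/73 - 1/74)
= 1/23 - 1/74
= 51/1702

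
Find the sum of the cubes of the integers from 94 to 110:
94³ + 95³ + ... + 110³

Use ∑_{k=1}^{n} k³ = [n(n+1)/2]², then subtract the first 93 terms.
∑_{k=1}^{110} k³ = [110×111/2]² = 6105² = 37271025
∑_{k=1}^{93} k³ = [93×94/2]² = 4371² = 19105641
∑_{k=94}^{110} k³ = 37271025 - 19105641 = 18165384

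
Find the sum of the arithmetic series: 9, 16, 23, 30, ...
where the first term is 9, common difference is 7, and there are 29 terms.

Sₙ = n/2 × (first + last)
Last term = a + (n-1)d = 9 + (29-1)×7 = 205
S_29 = 29/2 × (9 + 205)
S_29 = 29/2 × 214 = 3103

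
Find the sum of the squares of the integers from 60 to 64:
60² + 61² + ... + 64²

Use ∑_{k=1}^{n} k² = n(n+1)(2n+1)/6, then subtract the first 59 terms.
∑_{k=1}^{64} k² = 64×65×129/6 = 89440
∑_{k=1}^{59} k² = 59×60×119/6 = 70210
∑_{k=60}^{64} k² = 89440 - 70210 = 19230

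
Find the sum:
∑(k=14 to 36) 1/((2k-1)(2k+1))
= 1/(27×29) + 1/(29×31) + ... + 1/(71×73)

Partial fractions: 1/((2k-1)(2k+1)) = (1/2)[1/(2k-1) - 1/(2k+1)]
The series telescopes:
= (1/2)[1/27 - 1/73]
= 23/1971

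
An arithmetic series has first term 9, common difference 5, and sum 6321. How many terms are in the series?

Using S = n/2 × [2a + (n-1)d]
6321 = n/2 × [2(9) + (n-1)(5)]
6321 = n/2 × [18 + 5n - 5]
12642 = n × [13 + 5n]
5n² + (13)n - 12642 = 0
Discriminant: Δ = (13)² - 4(5)(-12642) = 169 + 252840 = 253009
√Δ = 503
n = [-(13) + √Δ] / (2·5) = (-13 + 503) / 10 = 490 / 10 = 49
(The negative root is discarded since n must be a positive integer.)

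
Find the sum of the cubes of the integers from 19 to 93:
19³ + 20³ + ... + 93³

Use ∑_{k=1}^{n} k³ = [n(n+1)/2]², then subtract the first 18 terms.
∑_{k=1}^{93} k³ = [93×94/2]² = 4371² = 19105641
∑_{k=1}^{18} k³ = [18×19/2]² = 171² = 29241
∑_{k=19}^{93} k³ = 19105641 - 29241 = 19076400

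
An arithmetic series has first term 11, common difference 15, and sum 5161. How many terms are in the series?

Using S = n/2 × [2a + (n-1)d]
5161 = n/2 × [2(11) + (n-1)(15)]
5161 = n/2 × [22 + 15n - 15]
10322 = n × [7 + 15n]
15n² + (7)n - 10322 = 0
Discriminant: Δ = (7)² - 4(15)(-10322) = 49 + 619320 = 619369
√Δ = 787
n = [-(7) + √Δ] / (2·15) = (-7 + 787) / 30 = 780 / 30 = 26
(The negative root is discarded since n must be a positive integer.)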